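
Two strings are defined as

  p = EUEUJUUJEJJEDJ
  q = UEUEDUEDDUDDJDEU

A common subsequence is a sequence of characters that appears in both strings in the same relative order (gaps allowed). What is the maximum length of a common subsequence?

Pick E [1,2]; then U [2,3]; then E [3,4]; then U [4,6]; then U [6,10]; then J [8,13]; then E [9,15]; all 7 characters appear in both, in order. dp[14][16] = 7 confirms this is the maximum.

7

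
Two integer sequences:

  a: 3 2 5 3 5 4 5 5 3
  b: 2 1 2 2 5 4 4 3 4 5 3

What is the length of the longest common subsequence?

Taking 2 at a[2]=b[4]; then 5 at a[3]=b[5]; then 3 at a[4]=b[8]; then 4 at a[6]=b[9]; then 5 at a[8]=b[10]; then 3 at a[9]=b[11] gives a common subsequence of length 6. Since dp[9][11] = 6, nothing longer is possible.

6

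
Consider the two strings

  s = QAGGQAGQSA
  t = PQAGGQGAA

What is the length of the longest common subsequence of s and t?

7

Pick Q at s[1]=t[2] → A at s[2]=t[3] → G at s[3]=t[4] → G at s[4]=t[5] → Q at s[5]=t[6] → A at s[6]=t[8] → A at s[10]=t[9]; all 7 characters appear in both, in order. Since dp[10][9] = 7, nothing longer is possible.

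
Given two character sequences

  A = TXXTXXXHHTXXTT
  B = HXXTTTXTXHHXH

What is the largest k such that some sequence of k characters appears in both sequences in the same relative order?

8

One common subsequence of length 8: X (A #2, B #2), then X (A #3, B #3), then T (A #4, B #6), then X (A #5, B #7), then X (A #7, B #9), then H (A #8, B #10), then H (A #9, B #11), then X (A #11, B #12), and the DP table's final entry dp[14][13] is also 8, so no common subsequence is longer.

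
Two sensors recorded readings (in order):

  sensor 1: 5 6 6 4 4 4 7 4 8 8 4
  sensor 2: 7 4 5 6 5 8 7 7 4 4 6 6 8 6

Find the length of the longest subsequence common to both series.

Taking 5 (sensor 1 #1, sensor 2 #3), then 6 (sensor 1 #2, sensor 2 #4), then 4 (sensor 1 #4, sensor 2 #9), then 4 (sensor 1 #5, sensor 2 #10), then 8 (sensor 1 #9, sensor 2 #13) gives a common subsequence of length 5. The LCS DP gives dp[11][14] = 5, so this is optimal.

5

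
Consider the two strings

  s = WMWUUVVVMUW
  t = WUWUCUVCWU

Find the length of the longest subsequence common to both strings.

Match W [1,1], W [3,3], U [4,4], U [5,6], V [6,7], U [10,10] — 6 characters in the same relative order in both. The LCS DP gives dp[11][10] = 6, so this is optimal.

6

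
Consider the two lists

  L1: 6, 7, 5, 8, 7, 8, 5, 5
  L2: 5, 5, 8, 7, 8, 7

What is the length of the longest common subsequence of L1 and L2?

Let dp[i][j] be the LCS length of the first i values of L1 and the first j values of L2. dp[i][j] = dp[i-1][j-1]+1 when the i-th and j-th values match, else max(dp[i-1][j], dp[i][j-1]).
    ·  5  5  8  7  8  7
 ·  0  0  0  0  0  0  0
 6  0  0  0  0  0  0  0
 7  0  0  0  0  1  1  1
 5  0  1  1  1  1  1  1
 8  0  1  1  2  2  2  2
 7  0  1  1  2  3  3  3
 8  0  1  1  2  3  4  4
 5  0  1  2  2  3  4  4
 5  0  1  2  2  3  4  4
dp[8][6] = 4. One LCS (by backtracking along matches): 5, 8, 7, 8.

4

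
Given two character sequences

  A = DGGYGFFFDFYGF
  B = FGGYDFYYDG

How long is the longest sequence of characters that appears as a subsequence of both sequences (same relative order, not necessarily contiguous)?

7

Let dp[i][j] be the LCS length of the first i characters of A and the first j characters of B. dp[i][j] = dp[i-1][j-1]+1 when the i-th and j-th characters match, else max(dp[i-1][j], dp[i][j-1]).
    ·  F  G  G  Y  D  F  Y  Y  D  G
 ·  0  0  0  0  0  0  0  0  0  0  0
 D  0  0  0  0  0  1  1  1  1  1  1
 G  0  0  1  1  1  1  1  1  1  1  2
 G  0  0  1  2  2  2  2  2  2  2  2
 Y  0  0  1  2  3  3  3  3  3  3  3
 G  0  0  1  2  3  3  3  3  3  3  4
 F  0  1  1  2  3  3  4  4  4  4  4
 F  0  1  1  2  3  3  4  4  4  4  4
 F  0  1  1  2  3  3  4  4  4  4  4
 D  0  1  1  2  3  4  4  4  4  5  5
 F  0  1  1  2  3  4  5  5  5  5  5
 Y  0  1  1  2  3  4  5  6  6  6  6
 G  0  1  2  2  3  4  5  6  6  6  7
 F  0  1  2  2  3  4  5  6  6  6  7
dp[13][10] = 7. One LCS (by backtracking along matches): GGYDFYG.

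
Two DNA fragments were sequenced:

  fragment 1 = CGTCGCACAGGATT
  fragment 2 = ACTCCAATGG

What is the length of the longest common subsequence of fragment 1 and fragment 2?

Let dp[i][j] be the LCS length of the first i bases of fragment 1 and the first j bases of fragment 2. dp[i][j] = dp[i-1][j-1]+1 when the i-th and j-th bases match, else max(dp[i-1][j], dp[i][j-1]).
    ·  A  C  T  C  C  A  A  T  G  G
 ·  0  0  0  0  0  0  0  0  0  0  0
 C  0  0  1  1  1  1  1  1  1  1  1
 G  0  0  1  1  1  1  1  1  1  2  2
 T  0  0  1  2  2  2  2  2  2  2  2
 C  0  0  1  2  3  3  3  3  3  3  3
 G  0  0  1  2  3  3  3  3  3  4  4
 C  0  0  1  2  3  4  4  4  4  4  4
 A  0  1  1  2  3  4  5  5  5  5  5
 C  0  1  2  2  3  4  5  5  5  5  5
 A  0  1  2  2  3  4  5  6  6  6  6
 G  0  1  2  2  3  4  5  6  6  7  7
 G  0  1  2  2  3  4  5  6  6  7  8
 A  0  1  2  2  3  4  5  6  6  7  8
 T  0  1  2  3  3  4  5  6  7  7  8
 T  0  1  2  3  3  4  5  6  7  7  8
dp[14][10] = 8. One LCS (by backtracking along matches): CTCCAAGG.

8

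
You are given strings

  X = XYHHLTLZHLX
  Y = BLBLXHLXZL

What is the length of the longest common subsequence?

5

Pick X (X #1, Y #5), H (X #4, Y #6), L (X #5, Y #7), Z (X #8, Y #9), L (X #10, Y #10); all 5 characters appear in both, in order. Since dp[11][10] = 5, nothing longer is possible.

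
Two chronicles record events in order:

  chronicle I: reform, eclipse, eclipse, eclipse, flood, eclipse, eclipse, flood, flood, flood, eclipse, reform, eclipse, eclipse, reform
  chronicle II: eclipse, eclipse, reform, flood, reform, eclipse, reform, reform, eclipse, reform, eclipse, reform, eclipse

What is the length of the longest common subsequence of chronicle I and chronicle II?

8

Taking eclipse (chronicle I #2, chronicle II #1), then eclipse (chronicle I #3, chronicle II #2), then flood (chronicle I #5, chronicle II #4), then eclipse (chronicle I #6, chronicle II #6), then eclipse (chronicle I #7, chronicle II #9), then eclipse (chronicle I #11, chronicle II #11), then reform (chronicle I #12, chronicle II #12), then eclipse (chronicle I #14, chronicle II #13) gives a common subsequence of length 8. dp[15][13] = 8 confirms this is the maximum.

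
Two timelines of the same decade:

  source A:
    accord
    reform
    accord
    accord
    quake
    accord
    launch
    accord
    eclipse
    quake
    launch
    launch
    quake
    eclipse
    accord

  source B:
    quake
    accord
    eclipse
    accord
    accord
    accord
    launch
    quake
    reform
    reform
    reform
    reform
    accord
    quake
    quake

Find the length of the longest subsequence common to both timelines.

One common subsequence of length 8: accord (source A #1, source B #2) → accord (source A #3, source B #4) → accord (source A #4, source B #5) → accord (source A #6, source B #6) → launch (source A #7, source B #7) → accord (source A #8, source B #13) → quake (source A #10, source B #14) → quake (source A #13, source B #15), and the DP table's final entry dp[15][15] is also 8, so no common subsequence is longer.

8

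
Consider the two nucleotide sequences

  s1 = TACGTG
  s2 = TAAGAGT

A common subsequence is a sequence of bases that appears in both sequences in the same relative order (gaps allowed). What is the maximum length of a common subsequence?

4

Match T (s1 #1, s2 #1) → A (s1 #2, s2 #5) → G (s1 #4, s2 #6) → T (s1 #5, s2 #7) — 4 bases in the same relative order in both. The LCS DP gives dp[6][7] = 4, so this is optimal.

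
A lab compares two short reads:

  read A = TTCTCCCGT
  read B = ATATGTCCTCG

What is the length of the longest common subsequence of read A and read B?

Match T (read A #1, read B #2) → T (read A #2, read B #4) → T (read A #4, read B #6) → C (read A #5, read B #7) → C (read A #6, read B #8) → C (read A #7, read B #10) → G (read A #8, read B #11) — 7 bases in the same relative order in both. The LCS DP gives dp[9][11] = 7, so this is optimal.

7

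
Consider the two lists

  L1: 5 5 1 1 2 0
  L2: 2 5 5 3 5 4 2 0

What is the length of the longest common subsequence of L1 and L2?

4

Let dp[i][j] be the LCS length of the first i values of L1 and the first j values of L2. dp[i][j] = dp[i-1][j-1]+1 when the i-th and j-th values match, else max(dp[i-1][j], dp[i][j-1]).
    ·  2  5  5  3  5  4  2  0
 ·  0  0  0  0  0  0  0  0  0
 5  0  0  1  1  1  1  1  1  1
 5  0  0  1  2  2  2  2  2  2
 1  0  0  1  2  2  2  2  2  2
 1  0  0  1  2  2  2  2  2  2
 2  0  1  1  2  2  2  2  3  3
 0  0  1  1  2  2  2  2  3  4
dp[6][8] = 4. One LCS (by backtracking along matches): 5, 5, 2, 0.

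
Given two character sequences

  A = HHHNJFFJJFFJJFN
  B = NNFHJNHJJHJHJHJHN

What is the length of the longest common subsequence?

8

Pick H (A #1, B #4) → H (A #3, B #7) → J (A #5, B #8) → J (A #8, B #9) → J (A #9, B #11) → J (A #12, B #13) → J (A #13, B #15) → N (A #15, B #17); all 8 characters appear in both, in order. Since dp[15][17] = 8, nothing longer is possible.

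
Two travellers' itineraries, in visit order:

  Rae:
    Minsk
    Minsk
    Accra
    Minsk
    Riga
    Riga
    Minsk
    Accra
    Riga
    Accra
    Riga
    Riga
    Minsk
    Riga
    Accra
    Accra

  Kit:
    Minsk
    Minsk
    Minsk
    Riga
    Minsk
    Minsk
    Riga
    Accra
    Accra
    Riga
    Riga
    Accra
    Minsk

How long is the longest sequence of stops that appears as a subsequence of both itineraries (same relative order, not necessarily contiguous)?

Match Minsk [1,1], then Minsk [2,2], then Minsk [4,3], then Riga [5,4], then Riga [6,7], then Accra [8,8], then Accra [10,9], then Riga [11,10], then Riga [12,11], then Minsk [13,13] — 10 stops in the same relative order in both. dp[16][13] = 10 confirms this is the maximum.

10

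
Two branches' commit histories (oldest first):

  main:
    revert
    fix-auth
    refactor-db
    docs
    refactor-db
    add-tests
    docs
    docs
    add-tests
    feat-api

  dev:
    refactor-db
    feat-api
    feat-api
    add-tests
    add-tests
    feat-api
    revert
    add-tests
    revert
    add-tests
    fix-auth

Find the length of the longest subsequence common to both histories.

Pick refactor-db at main[3]=dev[1] → add-tests at main[6]=dev[4] → add-tests at main[9]=dev[5] → feat-api at main[10]=dev[6]; all 4 commits appear in both, in order, and the DP table's final entry dp[10][11] is also 4, so no common subsequence is longer.

4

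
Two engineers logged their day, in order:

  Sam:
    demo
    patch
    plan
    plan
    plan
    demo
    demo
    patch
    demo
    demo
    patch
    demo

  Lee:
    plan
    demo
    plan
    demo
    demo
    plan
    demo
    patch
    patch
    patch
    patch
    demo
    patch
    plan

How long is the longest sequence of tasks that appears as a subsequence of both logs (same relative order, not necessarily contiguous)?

Taking demo (Sam #1, Lee #2), plan (Sam #3, Lee #3), plan (Sam #5, Lee #6), demo (Sam #6, Lee #7), patch (Sam #8, Lee #11), demo (Sam #10, Lee #12), patch (Sam #11, Lee #13) gives a common subsequence of length 7, and the DP table's final entry dp[12][14] is also 7, so no common subsequence is longer.

7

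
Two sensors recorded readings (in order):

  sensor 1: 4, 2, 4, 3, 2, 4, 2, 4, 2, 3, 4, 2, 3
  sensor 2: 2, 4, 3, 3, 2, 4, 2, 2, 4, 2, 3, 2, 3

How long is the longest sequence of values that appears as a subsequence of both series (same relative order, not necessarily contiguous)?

Pick 2 [2,1] → 4 [3,2] → 3 [4,4] → 2 [5,5] → 4 [6,6] → 2 [7,8] → 4 [8,9] → 2 [9,10] → 3 [10,11] → 2 [12,12] → 3 [13,13]; all 11 values appear in both, in order. Since dp[13][13] = 11, nothing longer is possible.

11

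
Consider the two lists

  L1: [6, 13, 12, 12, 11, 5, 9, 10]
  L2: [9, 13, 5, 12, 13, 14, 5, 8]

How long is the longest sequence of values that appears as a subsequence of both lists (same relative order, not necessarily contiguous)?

Let dp[i][j] be the LCS length of the first i values of L1 and the first j values of L2. dp[i][j] = dp[i-1][j-1]+1 when the i-th and j-th values match, else max(dp[i-1][j], dp[i][j-1]).
    ·  9 13  5 12 13 14  5  8
 ·  0  0  0  0  0  0  0  0  0
 6  0  0  0  0  0  0  0  0  0
13  0  0  1  1  1  1  1  1  1
12  0  0  1  1  2  2  2  2  2
12  0  0  1  1  2  2  2  2  2
11  0  0  1  1  2  2  2  2  2
 5  0  0  1  2  2  2  2  3  3
 9  0  1  1  2  2  2  2  3  3
10  0  1  1  2  2  2  2  3  3
dp[8][8] = 3. One LCS (by backtracking along matches): 13, 12, 5.

3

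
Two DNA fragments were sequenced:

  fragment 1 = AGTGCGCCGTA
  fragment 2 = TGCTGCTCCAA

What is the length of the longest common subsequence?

Let dp[i][j] be the LCS length of the first i bases of fragment 1 and the first j bases of fragment 2. dp[i][j] = dp[i-1][j-1]+1 when the i-th and j-th bases match, else max(dp[i-1][j], dp[i][j-1]).
    ·  T  G  C  T  G  C  T  C  C  A  A
 ·  0  0  0  0  0  0  0  0  0  0  0  0
 A  0  0  0  0  0  0  0  0  0  0  1  1
 G  0  0  1  1  1  1  1  1  1  1  1  1
 T  0  1  1  1  2  2  2  2  2  2  2  2
 G  0  1  2  2  2  3  3  3  3  3  3  3
 C  0  1  2  3  3  3  4  4  4  4  4  4
 G  0  1  2  3  3  4  4  4  4  4  4  4
 C  0  1  2  3  3  4  5  5  5  5  5  5
 C  0  1  2  3  3  4  5  5  6  6  6  6
 G  0  1  2  3  3  4  5  5  6  6  6  6
 T  0  1  2  3  4  4  5  6  6  6  6  6
 A  0  1  2  3  4  4  5  6  6  6  7  7
dp[11][11] = 7. One LCS (by backtracking along matches): GTGCCCA.

7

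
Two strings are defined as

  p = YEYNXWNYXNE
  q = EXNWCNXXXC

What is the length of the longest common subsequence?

Let dp[i][j] be the LCS length of the first i characters of p and the first j characters of q. dp[i][j] = dp[i-1][j-1]+1 when the i-th and j-th characters match, else max(dp[i-1][j], dp[i][j-1]).
    ·  E  X  N  W  C  N  X  X  X  C
 ·  0  0  0  0  0  0  0  0  0  0  0
 Y  0  0  0  0  0  0  0  0  0  0  0
 E  0  1  1  1  1  1  1  1  1  1  1
 Y  0  1  1  1  1  1  1  1  1  1  1
 N  0  1  1  2  2  2  2  2  2  2  2
 X  0  1  2  2  2  2  2  3  3  3  3
 W  0  1  2  2  3  3  3  3  3  3  3
 N  0  1  2  3  3  3  4  4  4  4  4
 Y  0  1  2  3  3  3  4  4  4  4  4
 X  0  1  2  3  3  3  4  5  5  5  5
 N  0  1  2  3  3  3  4  5  5  5  5
 E  0  1  2  3  3  3  4  5  5  5  5
dp[11][10] = 5. One LCS (by backtracking along matches): ENWNX.

5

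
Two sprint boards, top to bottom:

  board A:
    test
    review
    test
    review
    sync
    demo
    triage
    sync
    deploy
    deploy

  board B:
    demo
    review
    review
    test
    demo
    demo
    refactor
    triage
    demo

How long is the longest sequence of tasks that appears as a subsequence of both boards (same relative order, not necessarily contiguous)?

Pick review (board A #2, board B #3) → test (board A #3, board B #4) → demo (board A #6, board B #6) → triage (board A #7, board B #8); all 4 tasks appear in both, in order. The LCS DP gives dp[10][9] = 4, so this is optimal.

4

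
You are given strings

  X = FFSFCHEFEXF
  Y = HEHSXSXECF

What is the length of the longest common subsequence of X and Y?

Taking H at X[6]=Y[1], E at X[7]=Y[2], E at X[9]=Y[8], F at X[11]=Y[10] gives a common subsequence of length 4, and the DP table's final entry dp[11][10] is also 4, so no common subsequence is longer.

4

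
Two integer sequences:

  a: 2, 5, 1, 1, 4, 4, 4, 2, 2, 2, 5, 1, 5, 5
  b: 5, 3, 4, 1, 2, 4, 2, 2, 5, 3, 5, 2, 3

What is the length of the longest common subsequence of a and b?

Taking 5 (a #2, b #1) → 1 (a #3, b #4) → 4 (a #7, b #6) → 2 (a #9, b #7) → 2 (a #10, b #8) → 5 (a #11, b #9) → 5 (a #13, b #11) gives a common subsequence of length 7. The LCS DP gives dp[14][13] = 7, so this is optimal.

7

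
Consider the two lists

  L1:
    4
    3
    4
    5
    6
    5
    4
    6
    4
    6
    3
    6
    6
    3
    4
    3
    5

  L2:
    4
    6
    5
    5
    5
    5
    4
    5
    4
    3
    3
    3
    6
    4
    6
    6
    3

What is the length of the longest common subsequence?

One common subsequence of length 9: 4 at L1[1]=L2[1], then 4 at L1[3]=L2[7], then 5 at L1[6]=L2[8], then 4 at L1[7]=L2[9], then 6 at L1[8]=L2[13], then 4 at L1[9]=L2[14], then 6 at L1[12]=L2[15], then 6 at L1[13]=L2[16], then 3 at L1[16]=L2[17], and the DP table's final entry dp[17][17] is also 9, so no common subsequence is longer.

9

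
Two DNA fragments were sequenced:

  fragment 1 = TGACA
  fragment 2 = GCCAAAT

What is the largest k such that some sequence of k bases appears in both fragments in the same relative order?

Match G (fragment 1 #2, fragment 2 #1), A (fragment 1 #3, fragment 2 #5), A (fragment 1 #5, fragment 2 #6) — 3 bases in the same relative order in both. Since dp[5][7] = 3, nothing longer is possible.

3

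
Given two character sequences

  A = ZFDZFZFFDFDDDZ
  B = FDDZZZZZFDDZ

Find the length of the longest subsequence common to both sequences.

One common subsequence of length 8: F [2,1] → D [3,3] → Z [4,7] → Z [6,8] → F [10,9] → D [12,10] → D [13,11] → Z [14,12]. Since dp[14][12] = 8, nothing longer is possible.

8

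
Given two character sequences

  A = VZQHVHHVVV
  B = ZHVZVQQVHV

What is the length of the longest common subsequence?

One common subsequence of length 6: V [1,3], then Z [2,4], then Q [3,7], then V [5,8], then H [7,9], then V [10,10]. dp[10][10] = 6 confirms this is the maximum.

6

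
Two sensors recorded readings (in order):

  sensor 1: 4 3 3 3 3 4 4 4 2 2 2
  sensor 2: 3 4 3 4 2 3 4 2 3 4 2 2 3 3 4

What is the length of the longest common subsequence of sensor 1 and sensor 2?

7

Pick 4 (sensor 1 #1, sensor 2 #2), then 3 (sensor 1 #2, sensor 2 #3), then 3 (sensor 1 #3, sensor 2 #6), then 3 (sensor 1 #5, sensor 2 #9), then 4 (sensor 1 #8, sensor 2 #10), then 2 (sensor 1 #9, sensor 2 #11), then 2 (sensor 1 #10, sensor 2 #12); all 7 values appear in both, in order. Since dp[11][15] = 7, nothing longer is possible.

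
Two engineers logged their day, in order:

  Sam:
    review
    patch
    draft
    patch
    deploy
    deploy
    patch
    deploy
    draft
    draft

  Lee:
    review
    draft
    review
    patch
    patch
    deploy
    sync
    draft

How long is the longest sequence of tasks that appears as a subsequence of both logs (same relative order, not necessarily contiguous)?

Taking review (Sam #1, Lee #1); then draft (Sam #3, Lee #2); then patch (Sam #4, Lee #4); then patch (Sam #7, Lee #5); then deploy (Sam #8, Lee #6); then draft (Sam #10, Lee #8) gives a common subsequence of length 6. The LCS DP gives dp[10][8] = 6, so this is optimal.

6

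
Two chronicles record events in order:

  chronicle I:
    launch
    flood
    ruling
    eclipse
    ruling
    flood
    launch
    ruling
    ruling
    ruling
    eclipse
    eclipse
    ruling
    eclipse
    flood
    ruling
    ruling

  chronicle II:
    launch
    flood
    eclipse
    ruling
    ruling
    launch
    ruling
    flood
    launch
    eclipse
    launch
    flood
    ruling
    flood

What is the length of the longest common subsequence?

9

Pick launch (chronicle I #1, chronicle II #1), flood (chronicle I #2, chronicle II #2), ruling (chronicle I #3, chronicle II #5), ruling (chronicle I #5, chronicle II #7), flood (chronicle I #6, chronicle II #8), launch (chronicle I #7, chronicle II #9), eclipse (chronicle I #11, chronicle II #10), ruling (chronicle I #13, chronicle II #13), flood (chronicle I #15, chronicle II #14); all 9 events appear in both, in order. The LCS DP gives dp[17][14] = 9, so this is optimal.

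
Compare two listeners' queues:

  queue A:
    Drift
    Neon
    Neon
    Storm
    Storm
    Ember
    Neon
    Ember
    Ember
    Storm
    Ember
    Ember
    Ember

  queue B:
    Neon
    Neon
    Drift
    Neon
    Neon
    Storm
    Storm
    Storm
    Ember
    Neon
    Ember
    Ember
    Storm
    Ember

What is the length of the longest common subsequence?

11

Match Drift at queue A[1]=queue B[3], then Neon at queue A[2]=queue B[4], then Neon at queue A[3]=queue B[5], then Storm at queue A[4]=queue B[7], then Storm at queue A[5]=queue B[8], then Ember at queue A[6]=queue B[9], then Neon at queue A[7]=queue B[10], then Ember at queue A[8]=queue B[11], then Ember at queue A[9]=queue B[12], then Storm at queue A[10]=queue B[13], then Ember at queue A[13]=queue B[14] — 11 songs in the same relative order in both. Since dp[13][14] = 11, nothing longer is possible.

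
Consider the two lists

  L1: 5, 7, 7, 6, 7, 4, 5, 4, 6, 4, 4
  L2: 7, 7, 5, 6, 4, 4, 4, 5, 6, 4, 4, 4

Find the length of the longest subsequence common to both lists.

8

One common subsequence of length 8: 7 [2,1], then 7 [3,2], then 6 [4,4], then 4 [6,7], then 5 [7,8], then 4 [8,10], then 4 [10,11], then 4 [11,12]. Since dp[11][12] = 8, nothing longer is possible.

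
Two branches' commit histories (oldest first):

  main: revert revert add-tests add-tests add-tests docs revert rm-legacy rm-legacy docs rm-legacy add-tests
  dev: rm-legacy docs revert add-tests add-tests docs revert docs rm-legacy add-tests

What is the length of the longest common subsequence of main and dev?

8

Pick revert (main #2, dev #3), add-tests (main #4, dev #4), add-tests (main #5, dev #5), docs (main #6, dev #6), revert (main #7, dev #7), docs (main #10, dev #8), rm-legacy (main #11, dev #9), add-tests (main #12, dev #10); all 8 commits appear in both, in order. The LCS DP gives dp[12][10] = 8, so this is optimal.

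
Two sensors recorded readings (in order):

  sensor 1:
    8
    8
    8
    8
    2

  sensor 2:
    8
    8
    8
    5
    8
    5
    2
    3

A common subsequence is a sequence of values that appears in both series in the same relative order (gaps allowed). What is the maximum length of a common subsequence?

5

Let dp[i][j] be the LCS length of the first i values of sensor 1 and the first j values of sensor 2. dp[i][j] = dp[i-1][j-1]+1 when the i-th and j-th values match, else max(dp[i-1][j], dp[i][j-1]).
    ·  8  8  8  5  8  5  2  3
 ·  0  0  0  0  0  0  0  0  0
 8  0  1  1  1  1  1  1  1  1
 8  0  1  2  2  2  2  2  2  2
 8  0  1  2  3  3  3  3  3  3
 8  0  1  2  3  3  4  4  4  4
 2  0  1  2  3  3  4  4  5  5
dp[5][8] = 5. One LCS (by backtracking along matches): 8, 8, 8, 8, 2.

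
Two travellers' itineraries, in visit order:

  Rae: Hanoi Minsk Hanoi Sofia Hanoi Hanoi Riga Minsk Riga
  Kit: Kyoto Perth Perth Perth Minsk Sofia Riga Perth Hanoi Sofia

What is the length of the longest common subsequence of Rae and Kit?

One common subsequence of length 3: Minsk [2,5]; then Hanoi [3,9]; then Sofia [4,10]. dp[9][10] = 3 confirms this is the maximum.

3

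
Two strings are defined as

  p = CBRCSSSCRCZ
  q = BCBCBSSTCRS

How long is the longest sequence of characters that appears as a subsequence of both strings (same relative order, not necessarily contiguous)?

7

Let dp[i][j] be the LCS length of the first i characters of p and the first j characters of q. dp[i][j] = dp[i-1][j-1]+1 when the i-th and j-th characters match, else max(dp[i-1][j], dp[i][j-1]).
    ·  B  C  B  C  B  S  S  T  C  R  S
 ·  0  0  0  0  0  0  0  0  0  0  0  0
 C  0  0  1  1  1  1  1  1  1  1  1  1
 B  0  1  1  2  2  2  2  2  2  2  2  2
 R  0  1  1  2  2  2  2  2  2  2  3  3
 C  0  1  2  2  3  3  3  3  3  3  3  3
 S  0  1  2  2  3  3  4  4  4  4  4  4
 S  0  1  2  2  3  3  4  5  5  5  5  5
 S  0  1  2  2  3  3  4  5  5  5  5  6
 C  0  1  2  2  3  3  4  5  5  6  6  6
 R  0  1  2  2  3  3  4  5  5  6  7  7
 C  0  1  2  2  3  3  4  5  5  6  7  7
 Z  0  1  2  2  3  3  4  5  5  6  7  7
dp[11][11] = 7. One LCS (by backtracking along matches): CBCSSCR.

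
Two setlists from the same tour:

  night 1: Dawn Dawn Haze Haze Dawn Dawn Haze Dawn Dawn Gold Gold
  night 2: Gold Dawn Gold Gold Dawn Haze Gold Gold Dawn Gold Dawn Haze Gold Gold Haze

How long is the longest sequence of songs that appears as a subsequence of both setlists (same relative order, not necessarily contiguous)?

8

Taking Dawn at night 1[1]=night 2[2] → Dawn at night 1[2]=night 2[5] → Haze at night 1[3]=night 2[6] → Dawn at night 1[5]=night 2[9] → Dawn at night 1[6]=night 2[11] → Haze at night 1[7]=night 2[12] → Gold at night 1[10]=night 2[13] → Gold at night 1[11]=night 2[14] gives a common subsequence of length 8. dp[11][15] = 8 confirms this is the maximum.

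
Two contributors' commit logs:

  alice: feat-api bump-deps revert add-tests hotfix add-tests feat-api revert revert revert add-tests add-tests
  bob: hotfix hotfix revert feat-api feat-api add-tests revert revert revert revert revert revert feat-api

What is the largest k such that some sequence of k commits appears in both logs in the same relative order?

Pick feat-api (alice #1, bob #5) → revert (alice #3, bob #9) → revert (alice #8, bob #10) → revert (alice #9, bob #11) → revert (alice #10, bob #12); all 5 commits appear in both, in order, and the DP table's final entry dp[12][13] is also 5, so no common subsequence is longer.

5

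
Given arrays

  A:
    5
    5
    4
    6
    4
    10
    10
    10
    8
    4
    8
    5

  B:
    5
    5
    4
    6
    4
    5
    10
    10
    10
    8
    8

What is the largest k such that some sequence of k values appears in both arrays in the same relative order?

Match 5 at A[1]=B[1]; then 5 at A[2]=B[2]; then 4 at A[3]=B[3]; then 6 at A[4]=B[4]; then 4 at A[5]=B[5]; then 10 at A[6]=B[7]; then 10 at A[7]=B[8]; then 10 at A[8]=B[9]; then 8 at A[9]=B[10]; then 8 at A[11]=B[11] — 10 values in the same relative order in both, and the DP table's final entry dp[12][11] is also 10, so no common subsequence is longer.

10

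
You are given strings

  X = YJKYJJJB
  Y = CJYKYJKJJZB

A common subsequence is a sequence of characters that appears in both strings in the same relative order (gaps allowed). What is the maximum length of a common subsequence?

Let dp[i][j] be the LCS length of the first i characters of X and the first j characters of Y. dp[i][j] = dp[i-1][j-1]+1 when the i-th and j-th characters match, else max(dp[i-1][j], dp[i][j-1]).
    ·  C  J  Y  K  Y  J  K  J  J  Z  B
 ·  0  0  0  0  0  0  0  0  0  0  0  0
 Y  0  0  0  1  1  1  1  1  1  1  1  1
 J  0  0  1  1  1  1  2  2  2  2  2  2
 K  0  0  1  1  2  2  2  3  3  3  3  3
 Y  0  0  1  2  2  3  3  3  3  3  3  3
 J  0  0  1  2  2  3  4  4  4  4  4  4
 J  0  0  1  2  2  3  4  4  5  5  5  5
 J  0  0  1  2  2  3  4  4  5  6  6  6
 B  0  0  1  2  2  3  4  4  5  6  6  7
dp[8][11] = 7. One LCS (by backtracking along matches): YKYJJJB.

7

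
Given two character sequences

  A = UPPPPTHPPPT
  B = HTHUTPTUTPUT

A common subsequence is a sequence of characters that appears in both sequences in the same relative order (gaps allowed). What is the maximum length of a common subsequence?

5

One common subsequence of length 5: U (A #1, B #4) → P (A #2, B #6) → T (A #6, B #9) → P (A #8, B #10) → T (A #11, B #12). Since dp[11][12] = 5, nothing longer is possible.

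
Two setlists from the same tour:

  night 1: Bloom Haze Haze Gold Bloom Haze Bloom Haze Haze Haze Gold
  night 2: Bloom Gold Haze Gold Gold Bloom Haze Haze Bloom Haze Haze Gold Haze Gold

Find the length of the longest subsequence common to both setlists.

10

One common subsequence of length 10: Bloom at night 1[1]=night 2[1], Haze at night 1[2]=night 2[3], Gold at night 1[4]=night 2[5], Bloom at night 1[5]=night 2[6], Haze at night 1[6]=night 2[8], Bloom at night 1[7]=night 2[9], Haze at night 1[8]=night 2[10], Haze at night 1[9]=night 2[11], Haze at night 1[10]=night 2[13], Gold at night 1[11]=night 2[14], and the DP table's final entry dp[11][14] is also 10, so no common subsequence is longer.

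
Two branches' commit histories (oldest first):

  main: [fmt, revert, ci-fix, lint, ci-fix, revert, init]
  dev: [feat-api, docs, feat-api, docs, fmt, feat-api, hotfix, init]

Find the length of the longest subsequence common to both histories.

2

Match fmt [1,5], init [7,8] — 2 commits in the same relative order in both. Since dp[7][8] = 2, nothing longer is possible.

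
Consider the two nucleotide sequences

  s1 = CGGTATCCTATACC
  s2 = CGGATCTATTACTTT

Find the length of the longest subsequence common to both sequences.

11

Pick C at s1[1]=s2[1]; then G at s1[2]=s2[2]; then G at s1[3]=s2[3]; then A at s1[5]=s2[4]; then T at s1[6]=s2[5]; then C at s1[8]=s2[6]; then T at s1[9]=s2[7]; then A at s1[10]=s2[8]; then T at s1[11]=s2[10]; then A at s1[12]=s2[11]; then C at s1[13]=s2[12]; all 11 bases appear in both, in order. Since dp[14][15] = 11, nothing longer is possible.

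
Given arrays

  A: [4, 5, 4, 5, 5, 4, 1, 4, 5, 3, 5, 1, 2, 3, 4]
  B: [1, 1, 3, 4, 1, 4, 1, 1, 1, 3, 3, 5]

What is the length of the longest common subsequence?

Pick 4 at A[1]=B[4], then 4 at A[3]=B[6], then 1 at A[7]=B[9], then 3 at A[10]=B[11], then 5 at A[11]=B[12]; all 5 values appear in both, in order. Since dp[15][12] = 5, nothing longer is possible.

5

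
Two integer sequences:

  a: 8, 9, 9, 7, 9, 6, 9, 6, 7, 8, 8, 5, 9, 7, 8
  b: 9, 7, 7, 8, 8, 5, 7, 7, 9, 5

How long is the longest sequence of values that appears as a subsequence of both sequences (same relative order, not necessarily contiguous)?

Match 9 [3,1], 7 [4,2], 7 [9,3], 8 [10,4], 8 [11,5], 5 [12,6], 9 [13,9] — 7 values in the same relative order in both. Since dp[15][10] = 7, nothing longer is possible.

7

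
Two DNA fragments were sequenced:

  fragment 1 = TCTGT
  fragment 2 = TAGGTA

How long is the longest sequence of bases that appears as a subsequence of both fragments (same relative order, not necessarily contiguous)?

3

Let dp[i][j] be the LCS length of the first i bases of fragment 1 and the first j bases of fragment 2. dp[i][j] = dp[i-1][j-1]+1 when the i-th and j-th bases match, else max(dp[i-1][j], dp[i][j-1]).
    ·  T  A  G  G  T  A
 ·  0  0  0  0  0  0  0
 T  0  1  1  1  1  1  1
 C  0  1  1  1  1  1  1
 T  0  1  1  1  1  2  2
 G  0  1  1  2  2  2  2
 T  0  1  1  2  2  3  3
dp[5][6] = 3. One LCS (by backtracking along matches): TGT.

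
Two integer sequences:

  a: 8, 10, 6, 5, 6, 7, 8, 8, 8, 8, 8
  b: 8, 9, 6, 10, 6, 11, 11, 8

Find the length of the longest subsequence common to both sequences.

4

Match 8 (a #1, b #1); then 10 (a #2, b #4); then 6 (a #3, b #5); then 8 (a #11, b #8) — 4 values in the same relative order in both, and the DP table's final entry dp[11][8] is also 4, so no common subsequence is longer.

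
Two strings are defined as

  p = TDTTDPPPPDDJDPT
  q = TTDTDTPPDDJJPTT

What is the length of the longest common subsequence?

One common subsequence of length 11: T at p[1]=q[2] → D at p[2]=q[3] → T at p[3]=q[4] → T at p[4]=q[6] → P at p[8]=q[7] → P at p[9]=q[8] → D at p[10]=q[9] → D at p[11]=q[10] → J at p[12]=q[12] → P at p[14]=q[13] → T at p[15]=q[15]. The LCS DP gives dp[15][15] = 11, so this is optimal.

11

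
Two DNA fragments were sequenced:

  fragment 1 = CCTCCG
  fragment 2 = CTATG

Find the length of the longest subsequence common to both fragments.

3

Let dp[i][j] be the LCS length of the first i bases of fragment 1 and the first j bases of fragment 2. dp[i][j] = dp[i-1][j-1]+1 when the i-th and j-th bases match, else max(dp[i-1][j], dp[i][j-1]).
    ·  C  T  A  T  G
 ·  0  0  0  0  0  0
 C  0  1  1  1  1  1
 C  0  1  1  1  1  1
 T  0  1  2  2  2  2
 C  0  1  2  2  2  2
 C  0  1  2  2  2  2
 G  0  1  2  2  2  3
dp[6][5] = 3. One LCS (by backtracking along matches): CTG.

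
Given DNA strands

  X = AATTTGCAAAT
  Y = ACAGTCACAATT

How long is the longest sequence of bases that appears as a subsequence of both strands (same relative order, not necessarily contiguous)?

8

Let dp[i][j] be the LCS length of the first i bases of X and the first j bases of Y. dp[i][j] = dp[i-1][j-1]+1 when the i-th and j-th bases match, else max(dp[i-1][j], dp[i][j-1]).
    ·  A  C  A  G  T  C  A  C  A  A  T  T
 ·  0  0  0  0  0  0  0  0  0  0  0  0  0
 A  0  1  1  1  1  1  1  1  1  1  1  1  1
 A  0  1  1  2  2  2  2  2  2  2  2  2  2
 T  0  1  1  2  2  3  3  3  3  3  3  3  3
 T  0  1  1  2  2  3  3  3  3  3  3  4  4
 T  0  1  1  2  2  3  3  3  3  3  3  4  5
 G  0  1  1  2  3  3  3  3  3  3  3  4  5
 C  0  1  2  2  3  3  4  4  4  4  4  4  5
 A  0  1  2  3  3  3  4  5  5  5  5  5  5
 A  0  1  2  3  3  3  4  5  5  6  6  6  6
 A  0  1  2  3  3  3  4  5  5  6  7  7  7
 T  0  1  2  3  3  4  4  5  5  6  7  8  8
dp[11][12] = 8. One LCS (by backtracking along matches): AATCAAAT.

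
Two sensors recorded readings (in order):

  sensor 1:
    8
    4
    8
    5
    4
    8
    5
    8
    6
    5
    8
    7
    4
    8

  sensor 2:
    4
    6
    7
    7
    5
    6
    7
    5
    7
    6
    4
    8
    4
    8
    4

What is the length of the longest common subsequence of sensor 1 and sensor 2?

7

Taking 4 (sensor 1 #2, sensor 2 #1) → 5 (sensor 1 #4, sensor 2 #5) → 5 (sensor 1 #7, sensor 2 #8) → 6 (sensor 1 #9, sensor 2 #10) → 8 (sensor 1 #11, sensor 2 #12) → 4 (sensor 1 #13, sensor 2 #13) → 8 (sensor 1 #14, sensor 2 #14) gives a common subsequence of length 7. The LCS DP gives dp[14][15] = 7, so this is optimal.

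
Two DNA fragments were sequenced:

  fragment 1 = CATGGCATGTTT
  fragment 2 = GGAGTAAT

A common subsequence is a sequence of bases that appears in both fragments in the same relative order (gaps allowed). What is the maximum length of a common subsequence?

Taking G [4,1], then G [5,2], then A [7,3], then G [9,4], then T [10,5], then T [12,8] gives a common subsequence of length 6. dp[12][8] = 6 confirms this is the maximum.

6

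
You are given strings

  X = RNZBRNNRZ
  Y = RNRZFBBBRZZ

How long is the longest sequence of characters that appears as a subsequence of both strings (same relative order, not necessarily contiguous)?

Taking R (X #1, Y #1); then N (X #2, Y #2); then Z (X #3, Y #4); then B (X #4, Y #8); then R (X #5, Y #9); then Z (X #9, Y #11) gives a common subsequence of length 6, and the DP table's final entry dp[9][11] is also 6, so no common subsequence is longer.

6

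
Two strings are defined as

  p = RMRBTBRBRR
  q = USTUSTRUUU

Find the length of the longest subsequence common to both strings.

Let dp[i][j] be the LCS length of the first i characters of p and the first j characters of q. dp[i][j] = dp[i-1][j-1]+1 when the i-th and j-th characters match, else max(dp[i-1][j], dp[i][j-1]).
    ·  U  S  T  U  S  T  R  U  U  U
 ·  0  0  0  0  0  0  0  0  0  0  0
 R  0  0  0  0  0  0  0  1  1  1  1
 M  0  0  0  0  0  0  0  1  1  1  1
 R  0  0  0  0  0  0  0  1  1  1  1
 B  0  0  0  0  0  0  0  1  1  1  1
 T  0  0  0  1  1  1  1  1  1  1  1
 B  0  0  0  1  1  1  1  1  1  1  1
 R  0  0  0  1  1  1  1  2  2  2  2
 B  0  0  0  1  1  1  1  2  2  2  2
 R  0  0  0  1  1  1  1  2  2  2  2
 R  0  0  0  1  1  1  1  2  2  2  2
dp[10][10] = 2. One LCS (by backtracking along matches): TR.

2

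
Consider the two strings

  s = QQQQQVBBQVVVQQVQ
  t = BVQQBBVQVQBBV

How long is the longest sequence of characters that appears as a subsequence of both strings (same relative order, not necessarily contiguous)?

One common subsequence of length 8: Q at s[4]=t[3] → Q at s[5]=t[4] → B at s[7]=t[5] → B at s[8]=t[6] → Q at s[9]=t[8] → V at s[12]=t[9] → Q at s[13]=t[10] → V at s[15]=t[13]. Since dp[16][13] = 8, nothing longer is possible.

8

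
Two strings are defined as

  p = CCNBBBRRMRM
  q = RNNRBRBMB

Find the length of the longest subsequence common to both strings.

4

Pick N [3,3]; then B [4,5]; then B [5,7]; then B [6,9]; all 4 characters appear in both, in order. The LCS DP gives dp[11][9] = 4, so this is optimal.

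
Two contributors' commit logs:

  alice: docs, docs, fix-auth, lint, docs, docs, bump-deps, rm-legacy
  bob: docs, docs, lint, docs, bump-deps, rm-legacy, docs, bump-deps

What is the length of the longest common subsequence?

6

Pick docs at alice[1]=bob[1], then docs at alice[2]=bob[2], then lint at alice[4]=bob[3], then docs at alice[5]=bob[4], then docs at alice[6]=bob[7], then bump-deps at alice[7]=bob[8]; all 6 commits appear in both, in order. dp[8][8] = 6 confirms this is the maximum.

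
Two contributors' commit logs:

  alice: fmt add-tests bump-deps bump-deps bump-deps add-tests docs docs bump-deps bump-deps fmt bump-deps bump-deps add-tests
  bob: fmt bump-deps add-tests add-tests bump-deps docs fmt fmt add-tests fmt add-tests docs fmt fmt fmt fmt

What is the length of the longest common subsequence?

Taking fmt at alice[1]=bob[1]; then add-tests at alice[2]=bob[4]; then bump-deps at alice[3]=bob[5]; then add-tests at alice[6]=bob[11]; then docs at alice[7]=bob[12]; then fmt at alice[11]=bob[16] gives a common subsequence of length 6. Since dp[14][16] = 6, nothing longer is possible.

6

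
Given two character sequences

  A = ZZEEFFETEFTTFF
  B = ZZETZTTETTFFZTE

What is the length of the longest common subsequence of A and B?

One common subsequence of length 9: Z (A #1, B #1), Z (A #2, B #2), E (A #3, B #3), T (A #8, B #7), E (A #9, B #8), T (A #11, B #9), T (A #12, B #10), F (A #13, B #11), F (A #14, B #12), and the DP table's final entry dp[14][15] is also 9, so no common subsequence is longer.

9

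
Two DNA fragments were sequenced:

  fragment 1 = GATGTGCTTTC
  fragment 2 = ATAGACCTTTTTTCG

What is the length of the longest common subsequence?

One common subsequence of length 8: G [1,4]; then A [2,5]; then T [3,9]; then T [5,10]; then T [8,11]; then T [9,12]; then T [10,13]; then C [11,14]. The LCS DP gives dp[11][15] = 8, so this is optimal.

8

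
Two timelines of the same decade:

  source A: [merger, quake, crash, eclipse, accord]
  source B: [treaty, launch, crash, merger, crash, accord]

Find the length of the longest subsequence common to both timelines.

Match merger at source A[1]=source B[4], then crash at source A[3]=source B[5], then accord at source A[5]=source B[6] — 3 events in the same relative order in both. dp[5][6] = 3 confirms this is the maximum.

3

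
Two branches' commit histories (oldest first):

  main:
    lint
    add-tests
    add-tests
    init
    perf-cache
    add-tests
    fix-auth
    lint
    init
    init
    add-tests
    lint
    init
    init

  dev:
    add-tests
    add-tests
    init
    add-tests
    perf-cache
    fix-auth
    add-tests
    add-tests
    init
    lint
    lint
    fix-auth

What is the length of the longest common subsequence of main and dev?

Match add-tests at main[2]=dev[1], then add-tests at main[3]=dev[2], then init at main[4]=dev[3], then perf-cache at main[5]=dev[5], then add-tests at main[6]=dev[8], then lint at main[8]=dev[10], then lint at main[12]=dev[11] — 7 commits in the same relative order in both, and the DP table's final entry dp[14][12] is also 7, so no common subsequence is longer.

7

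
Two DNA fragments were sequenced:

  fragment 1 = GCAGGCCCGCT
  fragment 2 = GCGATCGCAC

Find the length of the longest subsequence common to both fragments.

Let dp[i][j] be the LCS length of the first i bases of fragment 1 and the first j bases of fragment 2. dp[i][j] = dp[i-1][j-1]+1 when the i-th and j-th bases match, else max(dp[i-1][j], dp[i][j-1]).
    ·  G  C  G  A  T  C  G  C  A  C
 ·  0  0  0  0  0  0  0  0  0  0  0
 G  0  1  1  1  1  1  1  1  1  1  1
 C  0  1  2  2  2  2  2  2  2  2  2
 A  0  1  2  2  3  3  3  3  3  3  3
 G  0  1  2  3  3  3  3  4  4  4  4
 G  0  1  2  3  3  3  3  4  4  4  4
 C  0  1  2  3  3  3  4  4  5  5  5
 C  0  1  2  3  3  3  4  4  5  5  6
 C  0  1  2  3  3  3  4  4  5  5  6
 G  0  1  2  3  3  3  4  5  5  5  6
 C  0  1  2  3  3  3  4  5  6  6  6
 T  0  1  2  3  3  4  4  5  6  6  6
dp[11][10] = 6. One LCS (by backtracking along matches): GCAGCC.

6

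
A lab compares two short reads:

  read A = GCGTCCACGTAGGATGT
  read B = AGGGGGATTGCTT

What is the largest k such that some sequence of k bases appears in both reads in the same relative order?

Taking G [1,2]; then G [3,3]; then G [9,4]; then G [12,5]; then G [13,6]; then A [14,7]; then T [15,9]; then G [16,10]; then T [17,13] gives a common subsequence of length 9. The LCS DP gives dp[17][13] = 9, so this is optimal.

9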